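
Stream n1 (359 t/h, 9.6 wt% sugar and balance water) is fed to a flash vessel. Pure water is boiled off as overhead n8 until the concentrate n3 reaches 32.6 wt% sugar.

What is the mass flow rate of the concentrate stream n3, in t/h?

105.7 t/h

sugar is conserved: 359×0.096 = 34.464 t/h all reports to the concentrate.
Concentrate = 34.464/(target fraction) = 105.72 t/h.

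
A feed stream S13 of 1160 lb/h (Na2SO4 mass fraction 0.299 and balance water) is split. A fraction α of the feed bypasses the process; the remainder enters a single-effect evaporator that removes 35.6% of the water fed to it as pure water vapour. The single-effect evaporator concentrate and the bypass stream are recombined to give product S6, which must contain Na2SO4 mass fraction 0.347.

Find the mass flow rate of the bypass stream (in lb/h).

517 lb/h

All 1160×0.299 = 346.84 lb/h of Na2SO4 reaches S6, so S6 = 346.84/0.347 = 999.54 lb/h and vapour = 160.46 lb/h.
The evaporator receives (1−α)·1160 of feed at 0.701 water and removes 0.356 of that water:
0.356×0.701×(1−α)×1160 = 160.46
(1−α) = 160.46/289.48 = 0.5543;  α = 0.4457.
Bypass flow = 0.4457×1160 = 517.01 lb/h.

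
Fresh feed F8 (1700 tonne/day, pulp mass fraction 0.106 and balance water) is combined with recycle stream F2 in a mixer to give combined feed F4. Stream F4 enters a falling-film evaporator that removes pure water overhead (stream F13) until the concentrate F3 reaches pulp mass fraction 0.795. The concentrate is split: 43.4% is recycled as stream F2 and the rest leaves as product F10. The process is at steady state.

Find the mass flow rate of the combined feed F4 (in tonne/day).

Overall pulp balance (none leaves overhead): pulp in fresh feed = pulp in product, i.e. 1700×0.106 = (1−0.434)·F3·0.795.
F3 = 180.2/(0.795×0.566) = 400.47 tonne/day.
Recycle F2 = 0.434×400.47 = 173.8 tonne/day.
Combined feed F4 = 1700 + 173.8 = 1873.8 tonne/day.

1874 tonne/day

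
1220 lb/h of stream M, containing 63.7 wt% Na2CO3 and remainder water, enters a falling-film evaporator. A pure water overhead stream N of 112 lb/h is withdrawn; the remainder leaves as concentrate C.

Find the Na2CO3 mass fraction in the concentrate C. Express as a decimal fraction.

Na2CO3 is not removed: 1220×0.637 = 777.14 lb/h of Na2CO3 enters C.
Concentrate = 1220 − 112 = 1108 lb/h.
Mass fraction = 777.14/1108 = 0.701.

0.701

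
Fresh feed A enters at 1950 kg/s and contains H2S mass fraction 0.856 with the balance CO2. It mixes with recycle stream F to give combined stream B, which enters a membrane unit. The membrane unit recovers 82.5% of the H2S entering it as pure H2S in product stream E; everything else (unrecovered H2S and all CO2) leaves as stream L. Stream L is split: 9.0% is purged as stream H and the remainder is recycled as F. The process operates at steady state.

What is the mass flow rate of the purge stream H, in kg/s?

CO2 enters only via A and leaves only via the purge: 1950×0.144 = 0.090×(CO2 in L), and the membrane unit passes all CO2, so CO2 in B = CO2 in L = 3120 kg/s.
H2S in B: m_A = 1950×0.856 + (1−0.090)·(1−0.825)·m_A, so m_A = 1669.2/0.8407 = 1985.4 kg/s.
L = (1−0.825)×1985.4 + 3120 = 3467.4 kg/s.
Purge H = 0.090×3467.4 = 312.07 kg/s.

312.1 kg/s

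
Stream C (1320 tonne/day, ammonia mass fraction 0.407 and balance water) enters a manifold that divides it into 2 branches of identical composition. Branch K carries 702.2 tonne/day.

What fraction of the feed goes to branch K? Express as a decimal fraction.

0.532

Fraction to K = 702.2/1320 = 0.5320.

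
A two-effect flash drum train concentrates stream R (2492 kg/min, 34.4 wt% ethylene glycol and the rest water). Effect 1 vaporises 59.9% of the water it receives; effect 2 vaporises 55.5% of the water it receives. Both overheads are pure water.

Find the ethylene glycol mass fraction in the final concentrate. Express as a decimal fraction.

water in feed = 2492×0.656 = 1634.8 kg/min.
After stage 1: water left = (1−0.599)×1634.8 = 655.54; stream total = 1512.8 kg/min.
After stage 2: water left = (1−0.555)×655.54 = 291.71; final concentrate = 1149 kg/min.
ethylene glycol fraction = 857.25/1149 = 0.746.

0.746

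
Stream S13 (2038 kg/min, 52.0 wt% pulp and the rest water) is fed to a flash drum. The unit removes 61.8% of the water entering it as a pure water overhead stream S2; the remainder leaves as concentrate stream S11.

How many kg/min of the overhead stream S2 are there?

water entering = 2038×0.480 = 978.24 kg/min; overhead removed = 0.618×978.24 = 604.55 kg/min.

604.6 kg/min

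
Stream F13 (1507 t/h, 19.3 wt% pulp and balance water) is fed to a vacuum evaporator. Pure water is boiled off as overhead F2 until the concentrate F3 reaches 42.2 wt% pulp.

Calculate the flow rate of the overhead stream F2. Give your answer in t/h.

817.8 t/h

pulp is conserved: 1507×0.193 = 290.85 t/h all reports to the concentrate.
Concentrate = 290.85/(target fraction) = 689.22 t/h.
Overhead = 1507 − 689.22 = 817.78 t/h.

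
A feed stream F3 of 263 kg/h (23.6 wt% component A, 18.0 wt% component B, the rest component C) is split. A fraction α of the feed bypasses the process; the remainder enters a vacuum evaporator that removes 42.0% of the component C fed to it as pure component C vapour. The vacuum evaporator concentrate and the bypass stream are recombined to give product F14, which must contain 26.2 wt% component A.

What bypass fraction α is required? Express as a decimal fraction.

All 263×0.236 = 62.068 kg/h of component A reaches F14, so F14 = 62.068/0.262 = 236.9 kg/h and vapour = 26.099 kg/h.
The evaporator receives (1−α)·263 of feed at 0.584 component C and removes 0.420 of that component C:
0.420×0.584×(1−α)×263 = 26.099
(1−α) = 26.099/64.509 = 0.4046;  α = 0.5954.

0.595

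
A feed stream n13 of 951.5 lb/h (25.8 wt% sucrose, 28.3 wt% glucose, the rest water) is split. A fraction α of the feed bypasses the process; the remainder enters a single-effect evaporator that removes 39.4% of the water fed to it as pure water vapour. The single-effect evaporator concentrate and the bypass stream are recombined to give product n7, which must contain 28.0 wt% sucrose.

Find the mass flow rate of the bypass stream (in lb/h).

538.1 lb/h

All 951.5×0.258 = 245.49 lb/h of sucrose reaches n7, so n7 = 245.49/0.280 = 876.74 lb/h and vapour = 74.761 lb/h.
The evaporator receives (1−α)·951.5 of feed at 0.459 water and removes 0.394 of that water:
0.394×0.459×(1−α)×951.5 = 74.761
(1−α) = 74.761/172.07 = 0.4345;  α = 0.5655.
Bypass flow = 0.5655×951.5 = 538.11 lb/h.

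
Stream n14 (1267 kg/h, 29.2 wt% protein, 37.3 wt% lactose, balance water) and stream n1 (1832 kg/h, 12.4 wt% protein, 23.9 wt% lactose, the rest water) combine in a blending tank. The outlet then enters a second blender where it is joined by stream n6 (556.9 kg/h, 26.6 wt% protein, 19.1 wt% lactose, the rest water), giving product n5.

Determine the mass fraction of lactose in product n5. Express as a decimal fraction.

Overall, product flow = 3655.9 kg/h.
lactose in = 1267×0.373 + 1832×0.239 + 556.9×0.191 = 1016.8 kg/h.
lactose fraction in n5 = 0.278.

0.278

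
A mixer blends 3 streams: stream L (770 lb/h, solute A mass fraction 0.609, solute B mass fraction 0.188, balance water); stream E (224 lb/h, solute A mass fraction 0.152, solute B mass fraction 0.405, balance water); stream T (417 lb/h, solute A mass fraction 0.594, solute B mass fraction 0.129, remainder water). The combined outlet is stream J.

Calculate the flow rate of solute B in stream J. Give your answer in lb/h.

289.3 lb/h

solute B out = solute B in = 770×0.188 + 224×0.405 + 417×0.129 = 289.27 lb/h.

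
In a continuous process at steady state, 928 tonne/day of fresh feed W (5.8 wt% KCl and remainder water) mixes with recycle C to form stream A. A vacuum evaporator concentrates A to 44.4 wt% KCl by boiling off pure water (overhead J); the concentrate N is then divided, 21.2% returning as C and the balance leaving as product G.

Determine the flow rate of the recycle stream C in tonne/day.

Overall KCl balance (none leaves overhead): KCl in fresh feed = KCl in product, i.e. 928×0.058 = (1−0.212)·N·0.444.
N = 53.824/(0.444×0.788) = 153.84 tonne/day.
Recycle C = 0.212×153.84 = 32.614 tonne/day.

32.61 tonne/day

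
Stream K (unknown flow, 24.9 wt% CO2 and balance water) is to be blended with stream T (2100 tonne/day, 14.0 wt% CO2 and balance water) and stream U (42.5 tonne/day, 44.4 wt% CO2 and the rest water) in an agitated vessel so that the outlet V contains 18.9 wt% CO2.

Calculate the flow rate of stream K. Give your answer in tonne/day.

Let K be the unknown flow. Total out = 2142.5 + K.
CO2 balance: 312.87 + 0.249·K = 0.189·(2142.5 + K)
(0.249 − 0.189)·K = 0.189×2142.5 − 312.87 = 92.062
K = 92.062 / 0.060 = 1534.4 tonne/day

1534 tonne/day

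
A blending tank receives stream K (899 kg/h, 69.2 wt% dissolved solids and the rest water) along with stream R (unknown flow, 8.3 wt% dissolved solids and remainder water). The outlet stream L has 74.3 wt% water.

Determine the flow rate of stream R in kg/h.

Let R be the unknown flow. Total out = 899 + R.
water balance: 276.89 + 0.917·R = 0.743·(899 + R)
(0.917 − 0.743)·R = 0.743×899 − 276.89 = 391.06
R = 391.06 / 0.174 = 2247.5 kg/h

2247 kg/h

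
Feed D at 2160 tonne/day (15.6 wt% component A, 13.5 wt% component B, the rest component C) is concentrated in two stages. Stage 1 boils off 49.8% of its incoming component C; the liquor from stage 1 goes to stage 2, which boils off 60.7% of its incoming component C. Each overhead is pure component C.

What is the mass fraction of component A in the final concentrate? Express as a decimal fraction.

0.3621

component C in feed = 2160×0.709 = 1531.4 tonne/day.
After stage 1: component C left = (1−0.498)×1531.4 = 768.78; stream total = 1397.3 tonne/day.
After stage 2: component C left = (1−0.607)×768.78 = 302.13; final concentrate = 930.69 tonne/day.
component A fraction = 336.96/930.69 = 0.3621.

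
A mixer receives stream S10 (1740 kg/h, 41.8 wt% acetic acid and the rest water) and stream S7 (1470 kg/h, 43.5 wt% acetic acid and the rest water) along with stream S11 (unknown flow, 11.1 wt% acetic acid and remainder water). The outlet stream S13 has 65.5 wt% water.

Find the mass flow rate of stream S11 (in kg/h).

Let S11 be the unknown flow. Total out = 3210 + S11.
water balance: 1843.2 + 0.889·S11 = 0.655·(3210 + S11)
(0.889 − 0.655)·S11 = 0.655×3210 − 1843.2 = 259.32
S11 = 259.32 / 0.234 = 1108.2 kg/h

1108 kg/h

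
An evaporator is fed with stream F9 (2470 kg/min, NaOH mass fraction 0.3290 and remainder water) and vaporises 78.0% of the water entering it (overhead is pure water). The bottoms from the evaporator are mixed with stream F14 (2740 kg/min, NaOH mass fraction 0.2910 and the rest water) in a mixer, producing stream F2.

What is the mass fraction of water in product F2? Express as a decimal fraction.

0.5890

Vapour removed = 0.780×0.671×2470 = 1292.7 kg/min; concentrate = 1177.3 kg/min.
water reaching the mixer = 364.62 (from concentrate) + 2740×0.709 = 2307.3 kg/min.
Product flow = 1177.3 + 2740 = 3917.3 kg/min; water fraction = 0.5890.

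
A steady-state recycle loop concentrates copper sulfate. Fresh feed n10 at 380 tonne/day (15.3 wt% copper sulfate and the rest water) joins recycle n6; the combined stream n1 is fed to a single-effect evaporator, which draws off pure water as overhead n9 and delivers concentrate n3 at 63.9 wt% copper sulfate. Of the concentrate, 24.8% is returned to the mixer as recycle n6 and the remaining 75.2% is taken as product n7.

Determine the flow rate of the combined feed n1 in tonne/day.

Overall copper sulfate balance (none leaves overhead): copper sulfate in fresh feed = copper sulfate in product, i.e. 380×0.153 = (1−0.248)·n3·0.639.
n3 = 58.14/(0.639×0.752) = 120.99 tonne/day.
Recycle n6 = 0.248×120.99 = 30.006 tonne/day.
Combined feed n1 = 380 + 30.006 = 410.01 tonne/day.

410 tonne/day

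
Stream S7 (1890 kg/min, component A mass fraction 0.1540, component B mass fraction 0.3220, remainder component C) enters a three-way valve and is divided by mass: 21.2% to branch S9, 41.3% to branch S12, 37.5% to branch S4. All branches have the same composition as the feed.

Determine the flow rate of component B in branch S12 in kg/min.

Branch S12 total = 0.413×1890 = 780.57 kg/min.
component B in S12 = 0.322×780.57 = 251.34 kg/min.

251.3 kg/min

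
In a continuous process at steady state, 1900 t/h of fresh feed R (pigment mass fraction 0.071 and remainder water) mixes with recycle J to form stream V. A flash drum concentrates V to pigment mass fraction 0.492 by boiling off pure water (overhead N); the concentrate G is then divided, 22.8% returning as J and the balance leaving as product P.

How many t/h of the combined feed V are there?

Overall pigment balance (none leaves overhead): pigment in fresh feed = pigment in product, i.e. 1900×0.071 = (1−0.228)·G·0.492.
G = 134.9/(0.492×0.772) = 355.16 t/h.
Recycle J = 0.228×355.16 = 80.978 t/h.
Combined feed V = 1900 + 80.978 = 1981 t/h.

1981 t/h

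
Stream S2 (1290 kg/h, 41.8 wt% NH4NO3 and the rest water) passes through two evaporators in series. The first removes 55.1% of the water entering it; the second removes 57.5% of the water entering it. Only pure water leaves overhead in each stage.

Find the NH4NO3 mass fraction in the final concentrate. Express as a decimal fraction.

0.7901

water in feed = 1290×0.582 = 750.78 kg/h.
After stage 1: water left = (1−0.551)×750.78 = 337.1; stream total = 876.32 kg/h.
After stage 2: water left = (1−0.575)×337.1 = 143.27; final concentrate = 682.49 kg/h.
NH4NO3 fraction = 539.22/682.49 = 0.7901.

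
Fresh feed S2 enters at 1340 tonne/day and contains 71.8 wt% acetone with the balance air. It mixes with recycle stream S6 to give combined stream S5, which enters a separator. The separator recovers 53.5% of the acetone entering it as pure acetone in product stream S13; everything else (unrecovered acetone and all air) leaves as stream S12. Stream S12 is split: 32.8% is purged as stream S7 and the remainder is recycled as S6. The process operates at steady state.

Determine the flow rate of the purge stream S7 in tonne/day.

591.3 tonne/day

air enters only via S2 and leaves only via the purge: 1340×0.282 = 0.328×(air in S12), and the separator passes all air, so air in S5 = air in S12 = 1152.1 tonne/day.
acetone in S5: m_A = 1340×0.718 + (1−0.328)·(1−0.535)·m_A, so m_A = 962.12/0.6875 = 1399.4 tonne/day.
S12 = (1−0.535)×1399.4 + 1152.1 = 1802.8 tonne/day.
Purge S7 = 0.328×1802.8 = 591.32 tonne/day.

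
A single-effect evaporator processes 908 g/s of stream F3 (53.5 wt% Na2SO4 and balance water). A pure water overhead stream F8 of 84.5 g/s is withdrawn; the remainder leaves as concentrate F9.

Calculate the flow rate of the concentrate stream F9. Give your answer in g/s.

823.5 g/s

Concentrate = 908 − 84.5 = 823.5 g/s.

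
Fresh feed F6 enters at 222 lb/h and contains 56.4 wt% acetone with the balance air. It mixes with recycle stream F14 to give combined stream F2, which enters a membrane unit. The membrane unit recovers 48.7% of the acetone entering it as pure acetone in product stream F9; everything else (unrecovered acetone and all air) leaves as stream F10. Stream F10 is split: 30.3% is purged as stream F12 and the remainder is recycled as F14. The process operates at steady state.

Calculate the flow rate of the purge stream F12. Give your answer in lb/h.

air enters only via F6 and leaves only via the purge: 222×0.436 = 0.303×(air in F10), and the membrane unit passes all air, so air in F2 = air in F10 = 319.45 lb/h.
acetone in F2: m_A = 222×0.564 + (1−0.303)·(1−0.487)·m_A, so m_A = 125.21/0.6424 = 194.89 lb/h.
F10 = (1−0.487)×194.89 + 319.45 = 419.43 lb/h.
Purge F12 = 0.303×419.43 = 127.09 lb/h.

127.1 lb/h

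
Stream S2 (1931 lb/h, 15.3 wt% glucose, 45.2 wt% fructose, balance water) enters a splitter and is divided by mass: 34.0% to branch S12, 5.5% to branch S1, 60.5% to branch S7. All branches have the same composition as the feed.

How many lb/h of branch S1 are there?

Branch S1 flow = 0.055×1931 = 106.2 lb/h.

106.2 lb/h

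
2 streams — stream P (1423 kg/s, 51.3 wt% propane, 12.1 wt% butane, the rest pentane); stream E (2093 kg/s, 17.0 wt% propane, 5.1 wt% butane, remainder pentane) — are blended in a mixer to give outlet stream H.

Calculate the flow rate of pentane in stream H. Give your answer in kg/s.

pentane out = pentane in = 1423×0.366 + 2093×0.779 = 2151.3 kg/s.

2151 kg/s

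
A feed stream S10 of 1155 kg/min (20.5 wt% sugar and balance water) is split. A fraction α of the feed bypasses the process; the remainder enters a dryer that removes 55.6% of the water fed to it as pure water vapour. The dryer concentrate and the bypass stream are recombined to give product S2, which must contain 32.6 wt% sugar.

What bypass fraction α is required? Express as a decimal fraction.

All 1155×0.205 = 236.77 kg/min of sugar reaches S2, so S2 = 236.77/0.326 = 726.3 kg/min and vapour = 428.7 kg/min.
The evaporator receives (1−α)·1155 of feed at 0.795 water and removes 0.556 of that water:
0.556×0.795×(1−α)×1155 = 428.7
(1−α) = 428.7/510.53 = 0.8397;  α = 0.1603.

0.160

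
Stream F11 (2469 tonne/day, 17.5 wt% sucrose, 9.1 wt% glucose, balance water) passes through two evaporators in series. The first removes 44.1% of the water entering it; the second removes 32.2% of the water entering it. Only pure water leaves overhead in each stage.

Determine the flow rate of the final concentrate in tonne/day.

water in feed = 2469×0.734 = 1812.2 tonne/day.
After stage 1: water left = (1−0.441)×1812.2 = 1013; stream total = 1669.8 tonne/day.
After stage 2: water left = (1−0.322)×1013 = 686.84; final concentrate = 1343.6 tonne/day.

1344 tonne/day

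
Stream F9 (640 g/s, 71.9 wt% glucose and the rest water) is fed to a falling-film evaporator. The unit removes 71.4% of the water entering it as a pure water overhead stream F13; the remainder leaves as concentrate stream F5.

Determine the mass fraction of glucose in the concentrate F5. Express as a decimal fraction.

glucose is not removed: 640×0.719 = 460.16 g/s of glucose enters F5.
water entering = 640×0.281 = 179.84 g/s; overhead removed = 0.714×179.84 = 128.41 g/s.
Concentrate = 640 − 128.41 = 511.59 g/s.
Mass fraction = 460.16/511.59 = 0.899.

0.899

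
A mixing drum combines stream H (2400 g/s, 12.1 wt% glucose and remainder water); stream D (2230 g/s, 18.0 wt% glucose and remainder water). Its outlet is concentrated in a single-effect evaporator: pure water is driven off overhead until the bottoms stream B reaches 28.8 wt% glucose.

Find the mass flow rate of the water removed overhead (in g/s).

2228 g/s

glucose entering = 2400×0.121 + 2230×0.180 = 691.8 g/s.
All glucose reports to B, so B = 691.8/0.288 = 2402.1 g/s.
Total feed = 4630 g/s; overhead = 4630 − 2402.1 = 2227.9 g/s.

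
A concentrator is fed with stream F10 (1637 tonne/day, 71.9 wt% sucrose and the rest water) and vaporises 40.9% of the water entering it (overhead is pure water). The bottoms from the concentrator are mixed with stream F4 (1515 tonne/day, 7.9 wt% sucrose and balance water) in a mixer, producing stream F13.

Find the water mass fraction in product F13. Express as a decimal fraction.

0.563

Vapour removed = 0.409×0.281×1637 = 188.14 tonne/day; concentrate = 1448.9 tonne/day.
water reaching the mixer = 271.86 (from concentrate) + 1515×0.921 = 1667.2 tonne/day.
Product flow = 1448.9 + 1515 = 2963.9 tonne/day; water fraction = 0.563.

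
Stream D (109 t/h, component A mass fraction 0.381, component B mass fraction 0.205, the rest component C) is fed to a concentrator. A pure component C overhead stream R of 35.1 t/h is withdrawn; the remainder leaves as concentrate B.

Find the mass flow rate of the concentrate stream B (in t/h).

Concentrate = 109 − 35.1 = 73.9 t/h.

73.9 t/h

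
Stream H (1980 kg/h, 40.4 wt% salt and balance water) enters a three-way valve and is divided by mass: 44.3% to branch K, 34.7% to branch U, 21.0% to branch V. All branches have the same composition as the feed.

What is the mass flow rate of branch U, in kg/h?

687.1 kg/h

Branch U flow = 0.347×1980 = 687.06 kg/h.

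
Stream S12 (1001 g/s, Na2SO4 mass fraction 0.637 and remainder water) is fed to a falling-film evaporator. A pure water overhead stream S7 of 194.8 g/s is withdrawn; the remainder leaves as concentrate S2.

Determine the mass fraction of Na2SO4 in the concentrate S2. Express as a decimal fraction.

Na2SO4 is not removed: 1001×0.637 = 637.64 g/s of Na2SO4 enters S2.
Concentrate = 1001 − 194.8 = 806.2 g/s.
Mass fraction = 637.64/806.2 = 0.791.

0.791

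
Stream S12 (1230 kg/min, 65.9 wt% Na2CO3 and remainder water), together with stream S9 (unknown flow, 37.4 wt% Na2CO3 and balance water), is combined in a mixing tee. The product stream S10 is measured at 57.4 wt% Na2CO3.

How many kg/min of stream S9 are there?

522.8 kg/min

Let S9 be the unknown flow. Total out = 1230 + S9.
Na2CO3 balance: 810.57 + 0.374·S9 = 0.574·(1230 + S9)
(0.374 − 0.574)·S9 = 0.574×1230 − 810.57 = -104.55
S9 = -104.55 / -0.200 = 522.75 kg/min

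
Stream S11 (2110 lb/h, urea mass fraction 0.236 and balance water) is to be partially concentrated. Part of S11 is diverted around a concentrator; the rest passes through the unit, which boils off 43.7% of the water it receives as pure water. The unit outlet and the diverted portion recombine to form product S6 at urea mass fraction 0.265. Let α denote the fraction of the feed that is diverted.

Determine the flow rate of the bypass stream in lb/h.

1418 lb/h

All 2110×0.236 = 497.96 lb/h of urea reaches S6, so S6 = 497.96/0.265 = 1879.1 lb/h and vapour = 230.91 lb/h.
The evaporator receives (1−α)·2110 of feed at 0.764 water and removes 0.437 of that water:
0.437×0.764×(1−α)×2110 = 230.91
(1−α) = 230.91/704.46 = 0.3278;  α = 0.6722.
Bypass flow = 0.6722×2110 = 1418.4 lb/h.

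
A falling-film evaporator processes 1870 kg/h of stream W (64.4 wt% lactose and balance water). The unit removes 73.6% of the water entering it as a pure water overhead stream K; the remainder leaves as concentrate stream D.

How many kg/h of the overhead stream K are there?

490 kg/h

water entering = 1870×0.356 = 665.72 kg/h; overhead removed = 0.736×665.72 = 489.97 kg/h.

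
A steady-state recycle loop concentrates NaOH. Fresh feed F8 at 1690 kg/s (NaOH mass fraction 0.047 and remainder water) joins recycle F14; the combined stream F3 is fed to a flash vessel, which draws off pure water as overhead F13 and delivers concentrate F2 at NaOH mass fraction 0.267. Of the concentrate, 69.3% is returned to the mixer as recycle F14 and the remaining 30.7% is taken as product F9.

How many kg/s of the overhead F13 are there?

1393 kg/s

Overall NaOH balance (none leaves overhead): NaOH in fresh feed = NaOH in product, i.e. 1690×0.047 = (1−0.693)·F2·0.267.
F2 = 79.43/(0.267×0.307) = 969.02 kg/s.
Recycle F14 = 0.693×969.02 = 671.53 kg/s.
Combined feed F3 = 1690 + 671.53 = 2361.5 kg/s.
Overhead F13 = F3 − F2 = 2361.5 − 969.02 = 1392.5 kg/s.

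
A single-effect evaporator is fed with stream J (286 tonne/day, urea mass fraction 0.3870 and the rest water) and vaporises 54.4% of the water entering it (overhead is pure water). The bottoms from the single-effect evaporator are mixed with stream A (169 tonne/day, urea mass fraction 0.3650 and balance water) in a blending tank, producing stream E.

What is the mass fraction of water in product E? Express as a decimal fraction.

Vapour removed = 0.544×0.613×286 = 95.373 tonne/day; concentrate = 190.63 tonne/day.
water reaching the mixer = 79.945 (from concentrate) + 169×0.635 = 187.26 tonne/day.
Product flow = 190.63 + 169 = 359.63 tonne/day; water fraction = 0.5207.

0.5207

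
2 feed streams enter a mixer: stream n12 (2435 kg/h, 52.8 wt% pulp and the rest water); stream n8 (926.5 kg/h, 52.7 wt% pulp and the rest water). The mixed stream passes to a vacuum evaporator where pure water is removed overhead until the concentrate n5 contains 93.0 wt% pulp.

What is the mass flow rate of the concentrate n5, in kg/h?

1907 kg/h

pulp entering = 2435×0.528 + 926.5×0.527 = 1773.9 kg/h.
All pulp reports to n5, so n5 = 1773.9/0.930 = 1907.5 kg/h.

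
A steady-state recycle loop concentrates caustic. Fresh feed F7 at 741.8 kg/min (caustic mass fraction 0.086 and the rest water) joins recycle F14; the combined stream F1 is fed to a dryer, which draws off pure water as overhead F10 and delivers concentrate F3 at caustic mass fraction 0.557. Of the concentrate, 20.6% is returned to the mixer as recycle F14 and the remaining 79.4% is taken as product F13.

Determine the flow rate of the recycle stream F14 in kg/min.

Overall caustic balance (none leaves overhead): caustic in fresh feed = caustic in product, i.e. 741.8×0.086 = (1−0.206)·F3·0.557.
F3 = 63.795/(0.557×0.794) = 144.25 kg/min.
Recycle F14 = 0.206×144.25 = 29.715 kg/min.

29.72 kg/min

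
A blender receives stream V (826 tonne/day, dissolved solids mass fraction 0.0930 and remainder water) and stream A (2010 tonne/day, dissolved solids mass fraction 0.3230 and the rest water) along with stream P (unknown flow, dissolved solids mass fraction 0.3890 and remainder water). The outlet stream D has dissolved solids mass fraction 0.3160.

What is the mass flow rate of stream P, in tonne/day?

2331 tonne/day

Let P be the unknown flow. Total out = 2836 + P.
dissolved solids balance: 726.05 + 0.389·P = 0.316·(2836 + P)
(0.389 − 0.316)·P = 0.316×2836 − 726.05 = 170.13
P = 170.13 / 0.073 = 2330.5 tonne/day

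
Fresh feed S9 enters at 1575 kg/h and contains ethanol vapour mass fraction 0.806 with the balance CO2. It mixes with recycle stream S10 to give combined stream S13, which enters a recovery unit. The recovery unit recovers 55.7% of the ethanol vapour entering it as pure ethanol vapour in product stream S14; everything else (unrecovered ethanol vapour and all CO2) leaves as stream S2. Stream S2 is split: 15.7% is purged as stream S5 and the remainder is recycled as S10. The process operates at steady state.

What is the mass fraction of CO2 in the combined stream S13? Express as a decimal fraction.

CO2 enters only via S9 and leaves only via the purge: 1575×0.194 = 0.157×(CO2 in S2), and the recovery unit passes all CO2, so CO2 in S13 = CO2 in S2 = 1946.2 kg/h.
ethanol vapour in S13: m_A = 1575×0.806 + (1−0.157)·(1−0.557)·m_A, so m_A = 1269.5/0.6266 = 2026.1 kg/h.
S13 = 2026.1 + 1946.2 = 3972.3 kg/h.
CO2 fraction in S13 = 1946.2/3972.3 = 0.490.

0.490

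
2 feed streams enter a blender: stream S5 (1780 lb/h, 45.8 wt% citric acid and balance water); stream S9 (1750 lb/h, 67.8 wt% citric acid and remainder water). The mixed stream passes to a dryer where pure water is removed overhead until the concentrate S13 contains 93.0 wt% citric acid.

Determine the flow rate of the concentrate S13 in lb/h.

2152 lb/h

citric acid entering = 1780×0.458 + 1750×0.678 = 2001.7 lb/h.
All citric acid reports to S13, so S13 = 2001.7/0.930 = 2152.4 lb/h.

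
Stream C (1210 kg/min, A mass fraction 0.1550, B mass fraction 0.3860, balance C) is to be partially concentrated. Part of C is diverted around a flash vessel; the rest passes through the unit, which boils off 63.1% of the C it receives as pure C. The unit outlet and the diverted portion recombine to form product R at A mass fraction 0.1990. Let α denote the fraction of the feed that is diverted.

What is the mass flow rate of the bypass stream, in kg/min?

286.3 kg/min

All 1210×0.155 = 187.55 kg/min of A reaches R, so R = 187.55/0.199 = 942.46 kg/min and vapour = 267.54 kg/min.
The evaporator receives (1−α)·1210 of feed at 0.459 C and removes 0.631 of that C:
0.631×0.459×(1−α)×1210 = 267.54
(1−α) = 267.54/350.45 = 0.7634;  α = 0.2366.
Bypass flow = 0.2366×1210 = 286.27 kg/min.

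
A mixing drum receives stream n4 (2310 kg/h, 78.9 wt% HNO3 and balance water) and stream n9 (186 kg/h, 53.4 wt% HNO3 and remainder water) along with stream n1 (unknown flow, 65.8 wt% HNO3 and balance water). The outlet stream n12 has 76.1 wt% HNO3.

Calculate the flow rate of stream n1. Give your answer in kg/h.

Let n1 be the unknown flow. Total out = 2496 + n1.
HNO3 balance: 1921.9 + 0.658·n1 = 0.761·(2496 + n1)
(0.658 − 0.761)·n1 = 0.761×2496 − 1921.9 = -22.458
n1 = -22.458 / -0.103 = 218.04 kg/h

218 kg/h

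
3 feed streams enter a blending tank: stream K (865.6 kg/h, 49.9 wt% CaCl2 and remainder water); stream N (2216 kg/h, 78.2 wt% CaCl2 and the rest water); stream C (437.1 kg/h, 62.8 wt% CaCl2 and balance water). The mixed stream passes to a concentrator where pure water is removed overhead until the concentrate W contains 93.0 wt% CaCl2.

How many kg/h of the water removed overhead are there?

CaCl2 entering = 865.6×0.499 + 2216×0.782 + 437.1×0.628 = 2439.3 kg/h.
All CaCl2 reports to W, so W = 2439.3/0.930 = 2623 kg/h.
Total feed = 3518.7 kg/h; overhead = 3518.7 − 2623 = 895.75 kg/h.

895.7 kg/h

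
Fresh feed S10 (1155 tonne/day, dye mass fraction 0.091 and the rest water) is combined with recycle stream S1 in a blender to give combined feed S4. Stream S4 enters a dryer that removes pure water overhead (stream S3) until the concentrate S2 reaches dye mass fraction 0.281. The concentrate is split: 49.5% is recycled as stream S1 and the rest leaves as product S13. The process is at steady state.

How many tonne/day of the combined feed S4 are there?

1522 tonne/day

Overall dye balance (none leaves overhead): dye in fresh feed = dye in product, i.e. 1155×0.091 = (1−0.495)·S2·0.281.
S2 = 105.11/(0.281×0.505) = 740.67 tonne/day.
Recycle S1 = 0.495×740.67 = 366.63 tonne/day.
Combined feed S4 = 1155 + 366.63 = 1521.6 tonne/day.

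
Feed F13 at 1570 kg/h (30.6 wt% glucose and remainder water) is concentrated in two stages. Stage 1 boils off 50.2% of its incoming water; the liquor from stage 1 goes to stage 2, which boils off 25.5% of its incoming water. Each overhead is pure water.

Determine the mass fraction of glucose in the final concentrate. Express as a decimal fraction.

0.543

water in feed = 1570×0.694 = 1089.6 kg/h.
After stage 1: water left = (1−0.502)×1089.6 = 542.61; stream total = 1023 kg/h.
After stage 2: water left = (1−0.255)×542.61 = 404.25; final concentrate = 884.67 kg/h.
glucose fraction = 480.42/884.67 = 0.543.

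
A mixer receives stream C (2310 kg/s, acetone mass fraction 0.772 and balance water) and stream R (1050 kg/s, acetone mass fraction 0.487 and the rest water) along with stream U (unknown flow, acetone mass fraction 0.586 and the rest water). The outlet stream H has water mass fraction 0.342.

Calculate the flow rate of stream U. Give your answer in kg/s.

Let U be the unknown flow. Total out = 3360 + U.
water balance: 1065.3 + 0.414·U = 0.342·(3360 + U)
(0.414 − 0.342)·U = 0.342×3360 − 1065.3 = 83.79
U = 83.79 / 0.072 = 1163.8 kg/s

1164 kg/s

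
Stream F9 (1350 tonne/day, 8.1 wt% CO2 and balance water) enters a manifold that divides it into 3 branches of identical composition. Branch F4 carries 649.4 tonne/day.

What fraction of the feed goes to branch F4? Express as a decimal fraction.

Fraction to F4 = 649.4/1350 = 0.4810.

0.481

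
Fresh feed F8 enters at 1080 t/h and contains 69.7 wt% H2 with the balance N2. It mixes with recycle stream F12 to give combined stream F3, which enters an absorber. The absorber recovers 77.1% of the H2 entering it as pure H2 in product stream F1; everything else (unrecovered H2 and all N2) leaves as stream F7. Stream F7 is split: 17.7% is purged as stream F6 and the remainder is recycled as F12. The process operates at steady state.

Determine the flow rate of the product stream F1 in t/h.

715.2 t/h

H2 in F3: m_A = 1080×0.697 + (1−0.177)·(1−0.771)·m_A, so m_A = 752.76/0.8115 = 927.58 t/h.
Product F1 = 0.771×927.58 = 715.16 t/h.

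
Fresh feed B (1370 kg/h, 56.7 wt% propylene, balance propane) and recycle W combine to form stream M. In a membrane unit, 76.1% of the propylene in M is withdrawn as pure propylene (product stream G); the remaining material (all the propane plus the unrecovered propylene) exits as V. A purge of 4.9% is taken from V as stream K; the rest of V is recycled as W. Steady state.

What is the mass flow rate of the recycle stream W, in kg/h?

11740 kg/h

propane enters only via B and leaves only via the purge: 1370×0.433 = 0.049×(propane in V), and the membrane unit passes all propane, so propane in M = propane in V = 12106 kg/h.
propylene in M: m_A = 1370×0.567 + (1−0.049)·(1−0.761)·m_A, so m_A = 776.79/0.7727 = 1005.3 kg/h.
V = (1−0.761)×1005.3 + 12106 = 12347 kg/h.
Recycle W = (1−0.049)×12347 = 11742 kg/h.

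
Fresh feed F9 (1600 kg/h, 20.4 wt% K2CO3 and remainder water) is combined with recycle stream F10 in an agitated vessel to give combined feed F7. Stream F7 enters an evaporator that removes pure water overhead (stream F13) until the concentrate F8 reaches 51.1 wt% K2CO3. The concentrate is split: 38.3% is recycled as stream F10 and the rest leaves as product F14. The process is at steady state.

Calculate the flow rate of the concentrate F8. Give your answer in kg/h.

1035 kg/h

Overall K2CO3 balance (none leaves overhead): K2CO3 in fresh feed = K2CO3 in product, i.e. 1600×0.204 = (1−0.383)·F8·0.511.
F8 = 326.4/(0.511×0.617) = 1035.2 kg/h.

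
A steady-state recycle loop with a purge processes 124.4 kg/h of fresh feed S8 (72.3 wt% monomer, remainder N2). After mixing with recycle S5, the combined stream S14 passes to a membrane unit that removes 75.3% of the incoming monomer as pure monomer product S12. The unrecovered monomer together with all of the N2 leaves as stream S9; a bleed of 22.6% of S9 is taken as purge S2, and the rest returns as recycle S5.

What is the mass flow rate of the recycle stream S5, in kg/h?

139.3 kg/h

N2 enters only via S8 and leaves only via the purge: 124.4×0.277 = 0.226×(N2 in S9), and the membrane unit passes all N2, so N2 in S14 = N2 in S9 = 152.47 kg/h.
monomer in S14: m_A = 124.4×0.723 + (1−0.226)·(1−0.753)·m_A, so m_A = 89.941/0.8088 = 111.2 kg/h.
S9 = (1−0.753)×111.2 + 152.47 = 179.94 kg/h.
Recycle S5 = (1−0.226)×179.94 = 139.27 kg/h.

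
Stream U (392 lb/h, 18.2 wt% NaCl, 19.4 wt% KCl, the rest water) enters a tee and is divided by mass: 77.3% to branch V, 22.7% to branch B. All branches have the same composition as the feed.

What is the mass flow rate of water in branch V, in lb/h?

Branch V total = 0.773×392 = 303.02 lb/h.
water in V = 0.624×303.02 = 189.08 lb/h.

189.1 lb/h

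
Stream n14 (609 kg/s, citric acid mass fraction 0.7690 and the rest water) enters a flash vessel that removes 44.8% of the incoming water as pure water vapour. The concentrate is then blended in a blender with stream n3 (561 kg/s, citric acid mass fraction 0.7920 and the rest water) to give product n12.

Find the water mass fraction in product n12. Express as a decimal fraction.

0.1756

Vapour removed = 0.448×0.231×609 = 63.024 kg/s; concentrate = 545.98 kg/s.
water reaching the mixer = 77.655 (from concentrate) + 561×0.208 = 194.34 kg/s.
Product flow = 545.98 + 561 = 1107 kg/s; water fraction = 0.1756.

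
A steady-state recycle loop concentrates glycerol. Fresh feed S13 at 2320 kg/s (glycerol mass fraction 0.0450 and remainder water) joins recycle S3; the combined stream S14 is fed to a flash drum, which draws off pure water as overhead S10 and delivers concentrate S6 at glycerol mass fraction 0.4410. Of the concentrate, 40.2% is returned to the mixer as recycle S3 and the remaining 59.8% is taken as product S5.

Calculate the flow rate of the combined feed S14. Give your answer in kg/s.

Overall glycerol balance (none leaves overhead): glycerol in fresh feed = glycerol in product, i.e. 2320×0.045 = (1−0.402)·S6·0.441.
S6 = 104.4/(0.441×0.598) = 395.88 kg/s.
Recycle S3 = 0.402×395.88 = 159.14 kg/s.
Combined feed S14 = 2320 + 159.14 = 2479.1 kg/s.

2479 kg/s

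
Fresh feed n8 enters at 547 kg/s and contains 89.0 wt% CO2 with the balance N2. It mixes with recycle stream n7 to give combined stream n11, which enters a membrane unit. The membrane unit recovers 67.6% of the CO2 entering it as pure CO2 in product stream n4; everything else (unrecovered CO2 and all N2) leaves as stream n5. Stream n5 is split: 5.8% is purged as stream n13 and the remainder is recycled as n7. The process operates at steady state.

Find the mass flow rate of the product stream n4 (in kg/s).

473.7 kg/s

CO2 in n11: m_A = 547×0.890 + (1−0.058)·(1−0.676)·m_A, so m_A = 486.83/0.6948 = 700.68 kg/s.
Product n4 = 0.676×700.68 = 473.66 kg/s.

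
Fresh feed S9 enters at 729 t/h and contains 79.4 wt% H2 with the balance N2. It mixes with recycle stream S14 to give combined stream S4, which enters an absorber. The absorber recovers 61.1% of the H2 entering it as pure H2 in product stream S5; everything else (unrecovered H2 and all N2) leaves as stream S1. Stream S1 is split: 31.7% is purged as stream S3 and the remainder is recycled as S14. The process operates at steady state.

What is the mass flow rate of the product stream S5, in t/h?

H2 in S4: m_A = 729×0.794 + (1−0.317)·(1−0.611)·m_A, so m_A = 578.83/0.7343 = 788.26 t/h.
Product S5 = 0.611×788.26 = 481.62 t/h.

481.6 t/h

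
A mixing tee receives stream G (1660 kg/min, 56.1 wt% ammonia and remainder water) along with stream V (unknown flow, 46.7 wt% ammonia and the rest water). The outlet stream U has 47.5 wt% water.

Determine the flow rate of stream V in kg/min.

Let V be the unknown flow. Total out = 1660 + V.
water balance: 728.74 + 0.533·V = 0.475·(1660 + V)
(0.533 − 0.475)·V = 0.475×1660 − 728.74 = 59.76
V = 59.76 / 0.058 = 1030.3 kg/min

1030 kg/min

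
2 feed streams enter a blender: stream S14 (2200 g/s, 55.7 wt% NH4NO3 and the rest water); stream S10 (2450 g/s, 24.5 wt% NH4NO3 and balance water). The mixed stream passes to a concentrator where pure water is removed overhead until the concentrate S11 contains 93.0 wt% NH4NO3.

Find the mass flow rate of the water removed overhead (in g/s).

2687 g/s

NH4NO3 entering = 2200×0.557 + 2450×0.245 = 1825.7 g/s.
All NH4NO3 reports to S11, so S11 = 1825.7/0.930 = 1963.1 g/s.
Total feed = 4650 g/s; overhead = 4650 − 1963.1 = 2686.9 g/s.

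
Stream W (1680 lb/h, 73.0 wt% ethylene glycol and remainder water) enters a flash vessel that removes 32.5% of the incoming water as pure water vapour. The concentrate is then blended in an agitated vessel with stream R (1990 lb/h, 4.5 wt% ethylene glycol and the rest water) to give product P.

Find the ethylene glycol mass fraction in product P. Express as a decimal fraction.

0.374

Vapour removed = 0.325×0.270×1680 = 147.42 lb/h; concentrate = 1532.6 lb/h.
ethylene glycol reaching the mixer = 1226.4 (from concentrate) + 1990×0.045 = 1315.9 lb/h.
Product flow = 1532.6 + 1990 = 3522.6 lb/h; ethylene glycol fraction = 0.374.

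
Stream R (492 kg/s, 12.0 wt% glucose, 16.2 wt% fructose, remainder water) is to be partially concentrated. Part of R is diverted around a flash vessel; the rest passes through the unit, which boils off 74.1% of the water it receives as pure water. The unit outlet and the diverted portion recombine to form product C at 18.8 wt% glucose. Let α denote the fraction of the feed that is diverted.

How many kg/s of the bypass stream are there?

157.5 kg/s

All 492×0.120 = 59.04 kg/s of glucose reaches C, so C = 59.04/0.188 = 314.04 kg/s and vapour = 177.96 kg/s.
The evaporator receives (1−α)·492 of feed at 0.718 water and removes 0.741 of that water:
0.741×0.718×(1−α)×492 = 177.96
(1−α) = 177.96/261.76 = 0.6798;  α = 0.3202.
Bypass flow = 0.3202×492 = 157.52 kg/s.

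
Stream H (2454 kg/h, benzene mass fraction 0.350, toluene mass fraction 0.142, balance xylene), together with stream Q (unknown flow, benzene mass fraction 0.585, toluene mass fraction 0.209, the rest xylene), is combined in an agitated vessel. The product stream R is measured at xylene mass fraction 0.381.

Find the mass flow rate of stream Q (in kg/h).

1781 kg/h

Let Q be the unknown flow. Total out = 2454 + Q.
xylene balance: 1246.6 + 0.206·Q = 0.381·(2454 + Q)
(0.206 − 0.381)·Q = 0.381×2454 − 1246.6 = -311.66
Q = -311.66 / -0.175 = 1780.9 kg/h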